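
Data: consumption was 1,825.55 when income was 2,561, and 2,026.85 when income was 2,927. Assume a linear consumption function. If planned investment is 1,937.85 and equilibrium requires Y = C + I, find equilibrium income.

MPC = (2026.85 − 1825.55)/(2927 − 2561) = 201.3/366 = 0.55
a = 1825.55 − 0.55(2561) = 417
Equilibrium: Y = 417 + 0.55Y + 1937.85
0.45Y = 2354.85, so Y = 2354.85/0.45 = 5233

Y = 5233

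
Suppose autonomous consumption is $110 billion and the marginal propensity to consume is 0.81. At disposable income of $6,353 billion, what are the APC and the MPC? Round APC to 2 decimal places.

APC = 0.83; MPC = 0.81

MPC = 0.81 (the slope of the consumption function)
C = 110 + 0.81(6353) = 5255.93, so APC = 5255.93/6353 = 0.83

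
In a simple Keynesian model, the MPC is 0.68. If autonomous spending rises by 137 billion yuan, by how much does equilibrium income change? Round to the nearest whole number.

ΔY ≈ 428

The multiplier is 1/(1 − MPC) = 1/0.32.
ΔY = 137/0.32 = 428.13 ≈ 428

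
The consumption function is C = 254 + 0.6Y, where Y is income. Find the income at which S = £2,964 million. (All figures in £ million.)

Y = 8045

S = Y − C = -254 + 0.4Y
-254 + 0.4Y = 2964, so 0.4Y = 3218 and Y = 8045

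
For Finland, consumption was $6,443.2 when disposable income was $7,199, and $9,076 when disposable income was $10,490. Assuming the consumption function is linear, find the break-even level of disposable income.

MPC = (9076 − 6443.2)/(10490 − 7199) = 2632.8/3291 = 0.8
a = 6443.2 − 0.8(7199) = 6443.2 − 5759.2 = 684
Break-even: Y = a/(1−MPC) = 684/0.2 = 3420

Y = 3420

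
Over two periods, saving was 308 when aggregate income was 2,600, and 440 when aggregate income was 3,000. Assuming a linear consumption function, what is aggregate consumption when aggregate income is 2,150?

C = 1990.5

MPS = ΔS/ΔY = (440 − 308)/(3000 − 2600) = 132/400 = 0.33
MPC = 1 − MPS = 0.67
Autonomous saving = 308 − 0.33(2600) = -550, so a = 550
C = 550 + 0.67(2150) = 550 + 1440.5 = 1990.5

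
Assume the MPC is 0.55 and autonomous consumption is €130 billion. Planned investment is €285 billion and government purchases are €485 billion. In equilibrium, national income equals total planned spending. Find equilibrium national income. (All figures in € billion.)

Y = C + I + G = 130 + 0.55Y + 285 + 485
Y − 0.55Y = 900
0.45Y = 900, so Y = 900/0.45 = 2000

Y = 2000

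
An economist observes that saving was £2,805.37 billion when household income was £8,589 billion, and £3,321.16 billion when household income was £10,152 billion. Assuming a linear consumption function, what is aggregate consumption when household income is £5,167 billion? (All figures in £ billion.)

MPS = ΔS/ΔY = (3321.16 − 2805.37)/(10152 − 8589) = 515.79/1563 = 0.33
MPC = 1 − MPS = 0.67
Autonomous saving = 2805.37 − 0.33(8589) = -29, so a = 29
C = 29 + 0.67(5167) = 29 + 3461.89 = 3490.89

C = 3490.89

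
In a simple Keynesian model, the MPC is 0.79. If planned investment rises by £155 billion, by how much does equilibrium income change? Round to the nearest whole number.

The multiplier is 1/(1 − MPC) = 1/0.21.
ΔY = 155/0.21 = 738.10 ≈ 738

ΔY ≈ 738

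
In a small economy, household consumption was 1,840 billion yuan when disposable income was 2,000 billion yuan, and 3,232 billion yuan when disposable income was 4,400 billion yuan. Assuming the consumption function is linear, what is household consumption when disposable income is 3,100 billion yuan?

MPC = (3232 − 1840)/(4400 − 2000) = 1392/2400 = 0.58
a = 1840 − 0.58(2000) = 1840 − 1160 = 680
C = 680 + 0.58(3100) = 680 + 1798 = 2478

C = 2478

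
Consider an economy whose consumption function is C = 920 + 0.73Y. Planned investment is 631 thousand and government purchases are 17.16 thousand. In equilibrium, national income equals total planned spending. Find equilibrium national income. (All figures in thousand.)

Y = 5808

Y = C + I + G = 920 + 0.73Y + 631 + 17.16
Y − 0.73Y = 1568.16
0.27Y = 1568.16, so Y = 1568.16/0.27 = 5808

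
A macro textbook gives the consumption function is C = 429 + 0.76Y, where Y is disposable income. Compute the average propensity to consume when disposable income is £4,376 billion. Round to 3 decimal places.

C = 429 + 0.76(4376) = 3754.76
APC = C/Y = 3754.76/4376 = 0.858

APC = 0.858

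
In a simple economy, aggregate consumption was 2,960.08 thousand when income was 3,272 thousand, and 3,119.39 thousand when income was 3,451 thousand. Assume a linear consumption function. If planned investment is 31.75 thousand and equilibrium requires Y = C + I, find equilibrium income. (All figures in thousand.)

MPC = (3119.39 − 2960.08)/(3451 − 3272) = 159.31/179 = 0.89
a = 2960.08 − 0.89(3272) = 48
Equilibrium: Y = 48 + 0.89Y + 31.75
0.11Y = 79.75, so Y = 79.75/0.11 = 725

Y = 725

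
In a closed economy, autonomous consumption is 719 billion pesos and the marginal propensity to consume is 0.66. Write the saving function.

S = -719 + 0.34Y

S = Y − C = Y − (719 + 0.66Y) = -719 + (1 − 0.66)Y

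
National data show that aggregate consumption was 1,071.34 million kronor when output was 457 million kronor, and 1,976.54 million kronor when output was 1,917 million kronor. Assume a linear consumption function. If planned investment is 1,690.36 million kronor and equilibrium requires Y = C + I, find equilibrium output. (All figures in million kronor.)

MPC = (1976.54 − 1071.34)/(1917 − 457) = 905.2/1460 = 0.62
a = 1071.34 − 0.62(457) = 788
Equilibrium: Y = 788 + 0.62Y + 1690.36
0.38Y = 2478.36, so Y = 2478.36/0.38 = 6522

Y = 6522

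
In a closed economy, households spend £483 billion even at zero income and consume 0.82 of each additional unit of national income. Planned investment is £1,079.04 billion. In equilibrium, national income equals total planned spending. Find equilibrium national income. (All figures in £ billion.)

Y = C + I = 483 + 0.82Y + 1079.04
Y − 0.82Y = 1562.04
0.18Y = 1562.04, so Y = 1562.04/0.18 = 8678

Y = 8678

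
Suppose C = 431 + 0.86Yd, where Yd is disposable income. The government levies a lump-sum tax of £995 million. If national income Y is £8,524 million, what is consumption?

Yd = Y − T = 8524 − 995 = 7529
C = 431 + 0.86(7529) = 431 + 6474.94 = 6905.94

C = 6905.94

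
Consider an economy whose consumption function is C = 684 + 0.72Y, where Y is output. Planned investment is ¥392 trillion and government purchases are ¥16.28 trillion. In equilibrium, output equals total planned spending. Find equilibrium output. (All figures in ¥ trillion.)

Y = C + I + G = 684 + 0.72Y + 392 + 16.28
Y − 0.72Y = 1092.28
0.28Y = 1092.28, so Y = 1092.28/0.28 = 3901

Y = 3901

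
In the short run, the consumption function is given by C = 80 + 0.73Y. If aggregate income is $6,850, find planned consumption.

C = 5080.5

C = 80 + 0.73(6850) = 80 + 5000.5 = 5080.5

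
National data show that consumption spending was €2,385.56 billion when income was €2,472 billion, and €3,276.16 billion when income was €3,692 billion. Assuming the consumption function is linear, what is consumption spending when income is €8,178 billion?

C = 6550.94

MPC = (3276.16 − 2385.56)/(3692 − 2472) = 890.6/1220 = 0.73
a = 2385.56 − 0.73(2472) = 2385.56 − 1804.56 = 581
C = 581 + 0.73(8178) = 581 + 5969.94 = 6550.94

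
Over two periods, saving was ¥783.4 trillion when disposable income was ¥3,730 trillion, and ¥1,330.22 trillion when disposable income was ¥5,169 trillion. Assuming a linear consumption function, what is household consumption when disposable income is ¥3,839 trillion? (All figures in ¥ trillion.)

MPS = ΔS/ΔY = (1330.22 − 783.4)/(5169 − 3730) = 546.82/1439 = 0.38
MPC = 1 − MPS = 0.62
Autonomous saving = 783.4 − 0.38(3730) = -634, so a = 634
C = 634 + 0.62(3839) = 634 + 2380.18 = 3014.18

C = 3014.18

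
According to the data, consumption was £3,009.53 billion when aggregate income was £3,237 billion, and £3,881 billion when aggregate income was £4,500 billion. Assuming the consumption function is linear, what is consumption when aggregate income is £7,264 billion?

MPC = (3881 − 3009.53)/(4500 − 3237) = 871.47/1263 = 0.69
a = 3009.53 − 0.69(3237) = 3009.53 − 2233.53 = 776
C = 776 + 0.69(7264) = 776 + 5012.16 = 5788.16

C = 5788.16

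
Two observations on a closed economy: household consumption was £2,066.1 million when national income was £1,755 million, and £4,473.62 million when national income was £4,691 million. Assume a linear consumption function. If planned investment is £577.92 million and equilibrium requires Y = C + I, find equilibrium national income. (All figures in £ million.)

Y = 6694

MPC = (4473.62 − 2066.1)/(4691 − 1755) = 2407.52/2936 = 0.82
a = 2066.1 − 0.82(1755) = 627
Equilibrium: Y = 627 + 0.82Y + 577.92
0.18Y = 1204.92, so Y = 1204.92/0.18 = 6694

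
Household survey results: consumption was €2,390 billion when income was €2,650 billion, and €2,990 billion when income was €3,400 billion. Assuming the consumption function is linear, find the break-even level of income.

Y = 1350

MPC = (2990 − 2390)/(3400 − 2650) = 600/750 = 0.8
a = 2390 − 0.8(2650) = 2390 − 2120 = 270
Break-even: Y = a/(1−MPC) = 270/0.2 = 1350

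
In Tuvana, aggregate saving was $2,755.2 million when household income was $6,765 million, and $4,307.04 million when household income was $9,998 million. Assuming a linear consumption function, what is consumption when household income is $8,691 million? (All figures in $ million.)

MPS = ΔS/ΔY = (4307.04 − 2755.2)/(9998 − 6765) = 1551.84/3233 = 0.48
MPC = 1 − MPS = 0.52
Autonomous saving = 2755.2 − 0.48(6765) = -492, so a = 492
C = 492 + 0.52(8691) = 492 + 4519.32 = 5011.32

C = 5011.32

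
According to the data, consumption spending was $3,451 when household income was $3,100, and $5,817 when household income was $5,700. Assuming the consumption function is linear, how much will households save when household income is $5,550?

S = -130.5

MPC = (5817 − 3451)/(5700 − 3100) = 2366/2600 = 0.91
a = 3451 − 0.91(3100) = 3451 − 2821 = 630
C = 630 + 0.91(5550) = 5680.5
S = 5550 − 5680.5 = -130.5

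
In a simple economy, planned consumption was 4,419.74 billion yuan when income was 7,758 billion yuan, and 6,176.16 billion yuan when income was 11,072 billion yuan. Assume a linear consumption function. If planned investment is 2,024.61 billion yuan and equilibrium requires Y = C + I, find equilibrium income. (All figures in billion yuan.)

MPC = (6176.16 − 4419.74)/(11072 − 7758) = 1756.42/3314 = 0.53
a = 4419.74 − 0.53(7758) = 308
Equilibrium: Y = 308 + 0.53Y + 2024.61
0.47Y = 2332.61, so Y = 2332.61/0.47 = 4963

Y = 4963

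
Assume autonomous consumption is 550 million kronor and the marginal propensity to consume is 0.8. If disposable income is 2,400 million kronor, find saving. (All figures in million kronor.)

S = -70

C = 550 + 0.8(2400) = 550 + 1920 = 2470
S = Y − C = 2400 − 2470 = -70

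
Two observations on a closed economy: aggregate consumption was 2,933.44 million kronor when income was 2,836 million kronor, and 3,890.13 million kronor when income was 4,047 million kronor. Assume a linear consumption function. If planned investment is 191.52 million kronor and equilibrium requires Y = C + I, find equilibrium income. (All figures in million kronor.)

Y = 4212

MPC = (3890.13 − 2933.44)/(4047 − 2836) = 956.69/1211 = 0.79
a = 2933.44 − 0.79(2836) = 693
Equilibrium: Y = 693 + 0.79Y + 191.52
0.21Y = 884.52, so Y = 884.52/0.21 = 4212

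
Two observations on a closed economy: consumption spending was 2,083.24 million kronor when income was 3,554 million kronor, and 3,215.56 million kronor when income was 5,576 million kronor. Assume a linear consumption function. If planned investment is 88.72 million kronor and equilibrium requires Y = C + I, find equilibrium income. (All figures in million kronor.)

Y = 413

MPC = (3215.56 − 2083.24)/(5576 − 3554) = 1132.32/2022 = 0.56
a = 2083.24 − 0.56(3554) = 93
Equilibrium: Y = 93 + 0.56Y + 88.72
0.44Y = 181.72, so Y = 181.72/0.44 = 413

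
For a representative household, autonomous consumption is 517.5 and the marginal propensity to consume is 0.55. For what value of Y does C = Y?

At break-even, C = Y: 517.5 + 0.55Y = Y
0.45Y = 517.5, so Y = 517.5/0.45 = 1150

Y = 1150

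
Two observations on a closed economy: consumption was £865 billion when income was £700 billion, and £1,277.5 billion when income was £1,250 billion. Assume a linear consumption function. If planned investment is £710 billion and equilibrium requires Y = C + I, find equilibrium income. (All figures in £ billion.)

MPC = (1277.5 − 865)/(1250 − 700) = 412.5/550 = 0.75
a = 865 − 0.75(700) = 340
Equilibrium: Y = 340 + 0.75Y + 710
0.25Y = 1050, so Y = 1050/0.25 = 4200

Y = 4200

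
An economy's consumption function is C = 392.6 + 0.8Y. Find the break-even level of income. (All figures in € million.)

Y = 1963

At break-even, C = Y: 392.6 + 0.8Y = Y
0.2Y = 392.6, so Y = 392.6/0.2 = 1963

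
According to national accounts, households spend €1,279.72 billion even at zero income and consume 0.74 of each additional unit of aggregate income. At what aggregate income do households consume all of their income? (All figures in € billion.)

At break-even, C = Y: 1279.72 + 0.74Y = Y
0.26Y = 1279.72, so Y = 1279.72/0.26 = 4922

Y = 4922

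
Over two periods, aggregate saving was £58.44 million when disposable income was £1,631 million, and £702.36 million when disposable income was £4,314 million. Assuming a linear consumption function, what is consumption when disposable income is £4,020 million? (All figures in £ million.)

C = 3388.2

MPS = ΔS/ΔY = (702.36 − 58.44)/(4314 − 1631) = 643.92/2683 = 0.24
MPC = 1 − MPS = 0.76
Autonomous saving = 58.44 − 0.24(1631) = -333, so a = 333
C = 333 + 0.76(4020) = 333 + 3055.2 = 3388.2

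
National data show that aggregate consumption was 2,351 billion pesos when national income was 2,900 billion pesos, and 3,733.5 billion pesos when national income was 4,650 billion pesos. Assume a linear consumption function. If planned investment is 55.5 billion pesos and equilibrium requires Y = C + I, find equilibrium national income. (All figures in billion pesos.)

MPC = (3733.5 − 2351)/(4650 − 2900) = 1382.5/1750 = 0.79
a = 2351 − 0.79(2900) = 60
Equilibrium: Y = 60 + 0.79Y + 55.5
0.21Y = 115.5, so Y = 115.5/0.21 = 550

Y = 550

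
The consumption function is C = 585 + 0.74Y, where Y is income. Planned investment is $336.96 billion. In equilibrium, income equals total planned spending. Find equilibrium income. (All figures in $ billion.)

Y = C + I = 585 + 0.74Y + 336.96
Y − 0.74Y = 921.96
0.26Y = 921.96, so Y = 921.96/0.26 = 3546

Y = 3546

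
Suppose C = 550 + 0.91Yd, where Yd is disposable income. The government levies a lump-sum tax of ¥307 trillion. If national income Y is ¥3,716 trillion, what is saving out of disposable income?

Yd = Y − T = 3716 − 307 = 3409
C = 550 + 0.91(3409) = 550 + 3102.19 = 3652.19
S = Yd − C = 3409 − 3652.19 = -243.19

S = -243.19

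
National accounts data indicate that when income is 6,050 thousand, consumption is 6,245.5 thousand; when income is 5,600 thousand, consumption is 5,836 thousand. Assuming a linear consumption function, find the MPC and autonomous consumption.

MPC = ΔC/ΔY = (6245.5 − 5836)/(6050 − 5600) = 409.5/450 = 0.91
a = C − MPC·Y = 5836 − 0.91(5600) = 5836 − 5096 = 740

MPC = 0.91; a = 740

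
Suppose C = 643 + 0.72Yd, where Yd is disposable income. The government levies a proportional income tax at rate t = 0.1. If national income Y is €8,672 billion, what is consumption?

C = 6262.456

Yd = (1 − 0.1)(8672) = 0.9(8672) = 7804.8
C = 643 + 0.72(7804.8) = 643 + 5619.456 = 6262.456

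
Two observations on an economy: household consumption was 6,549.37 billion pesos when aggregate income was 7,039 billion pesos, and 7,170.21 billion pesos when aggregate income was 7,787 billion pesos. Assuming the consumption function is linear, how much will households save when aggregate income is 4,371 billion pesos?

MPC = (7170.21 − 6549.37)/(7787 − 7039) = 620.84/748 = 0.83
a = 6549.37 − 0.83(7039) = 6549.37 − 5842.37 = 707
C = 707 + 0.83(4371) = 4334.93
S = 4371 − 4334.93 = 36.07

S = 36.07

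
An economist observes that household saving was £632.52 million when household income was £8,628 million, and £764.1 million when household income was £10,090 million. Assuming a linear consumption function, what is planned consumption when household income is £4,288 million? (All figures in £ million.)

C = 4046.08

MPS = ΔS/ΔY = (764.1 − 632.52)/(10090 − 8628) = 131.58/1462 = 0.09
MPC = 1 − MPS = 0.91
Autonomous saving = 632.52 − 0.09(8628) = -144, so a = 144
C = 144 + 0.91(4288) = 144 + 3902.08 = 4046.08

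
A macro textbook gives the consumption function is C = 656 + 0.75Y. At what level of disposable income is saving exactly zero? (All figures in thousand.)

Y = 2624

At break-even, C = Y: 656 + 0.75Y = Y
0.25Y = 656, so Y = 656/0.25 = 2624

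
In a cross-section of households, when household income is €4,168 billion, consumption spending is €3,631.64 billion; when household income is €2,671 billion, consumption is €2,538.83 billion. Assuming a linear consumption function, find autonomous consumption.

a = 589

MPC = ΔC/ΔY = (3631.64 − 2538.83)/(4168 − 2671) = 1092.81/1497 = 0.73
a = C − MPC·Y = 2538.83 − 0.73(2671) = 2538.83 − 1949.83 = 589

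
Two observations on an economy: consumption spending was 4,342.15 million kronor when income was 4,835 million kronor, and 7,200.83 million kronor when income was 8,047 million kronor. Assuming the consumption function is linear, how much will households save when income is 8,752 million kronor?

MPC = (7200.83 − 4342.15)/(8047 − 4835) = 2858.68/3212 = 0.89
a = 4342.15 − 0.89(4835) = 4342.15 − 4303.15 = 39
C = 39 + 0.89(8752) = 7828.28
S = 8752 − 7828.28 = 923.72

S = 923.72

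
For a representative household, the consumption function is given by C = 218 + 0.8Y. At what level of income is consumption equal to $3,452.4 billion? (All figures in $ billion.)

Y = 4043

218 + 0.8Y = 3452.4
0.8Y = 3234.4, so Y = 3234.4/0.8 = 4043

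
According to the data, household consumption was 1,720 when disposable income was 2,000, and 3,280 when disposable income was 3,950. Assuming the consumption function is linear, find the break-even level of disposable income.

MPC = (3280 − 1720)/(3950 − 2000) = 1560/1950 = 0.8
a = 1720 − 0.8(2000) = 1720 − 1600 = 120
Break-even: Y = a/(1−MPC) = 120/0.2 = 600

Y = 600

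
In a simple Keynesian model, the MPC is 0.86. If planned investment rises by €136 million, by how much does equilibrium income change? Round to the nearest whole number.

The multiplier is 1/(1 − MPC) = 1/0.14.
ΔY = 136/0.14 = 971.43 ≈ 971

ΔY ≈ 971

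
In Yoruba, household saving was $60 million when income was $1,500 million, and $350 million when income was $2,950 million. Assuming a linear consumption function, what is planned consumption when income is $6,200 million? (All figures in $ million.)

C = 5200

MPS = ΔS/ΔY = (350 − 60)/(2950 − 1500) = 290/1450 = 0.2
MPC = 1 − MPS = 0.8
Autonomous saving = 60 − 0.2(1500) = -240, so a = 240
C = 240 + 0.8(6200) = 240 + 4960 = 5200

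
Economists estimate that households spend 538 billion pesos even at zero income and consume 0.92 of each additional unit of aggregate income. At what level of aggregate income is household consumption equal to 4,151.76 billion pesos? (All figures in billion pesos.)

Y = 3928

538 + 0.92Y = 4151.76
0.92Y = 3613.76, so Y = 3613.76/0.92 = 3928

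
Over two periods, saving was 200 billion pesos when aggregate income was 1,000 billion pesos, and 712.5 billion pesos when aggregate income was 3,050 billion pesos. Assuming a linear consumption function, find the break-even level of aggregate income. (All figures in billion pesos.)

Y = 200

MPS = ΔS/ΔY = (712.5 − 200)/(3050 − 1000) = 512.5/2050 = 0.25
MPC = 1 − MPS = 0.75
From S(1000) = 200: −a + 0.25(1000) = 200, so a = 250 − 200 = 50
Break-even (S = 0): Y = a/MPS = 50/0.25 = 200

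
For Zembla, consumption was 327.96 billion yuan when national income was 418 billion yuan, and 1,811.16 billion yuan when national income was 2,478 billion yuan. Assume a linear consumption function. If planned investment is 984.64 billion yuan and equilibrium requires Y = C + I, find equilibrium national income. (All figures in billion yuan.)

MPC = (1811.16 − 327.96)/(2478 − 418) = 1483.2/2060 = 0.72
a = 327.96 − 0.72(418) = 27
Equilibrium: Y = 27 + 0.72Y + 984.64
0.28Y = 1011.64, so Y = 1011.64/0.28 = 3613

Y = 3613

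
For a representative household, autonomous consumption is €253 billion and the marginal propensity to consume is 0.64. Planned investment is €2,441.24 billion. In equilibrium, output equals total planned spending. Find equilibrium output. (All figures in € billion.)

Y = 7484

Y = C + I = 253 + 0.64Y + 2441.24
Y − 0.64Y = 2694.24
0.36Y = 2694.24, so Y = 2694.24/0.36 = 7484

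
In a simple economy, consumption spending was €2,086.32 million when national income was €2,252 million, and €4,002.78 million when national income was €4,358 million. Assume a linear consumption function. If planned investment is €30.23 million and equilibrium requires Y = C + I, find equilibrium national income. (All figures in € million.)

Y = 747

MPC = (4002.78 − 2086.32)/(4358 − 2252) = 1916.46/2106 = 0.91
a = 2086.32 − 0.91(2252) = 37
Equilibrium: Y = 37 + 0.91Y + 30.23
0.09Y = 67.23, so Y = 67.23/0.09 = 747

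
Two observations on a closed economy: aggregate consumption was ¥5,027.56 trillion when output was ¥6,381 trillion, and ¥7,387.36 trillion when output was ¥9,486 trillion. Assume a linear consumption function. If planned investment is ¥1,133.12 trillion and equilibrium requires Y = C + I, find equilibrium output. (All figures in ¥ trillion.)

Y = 5463

MPC = (7387.36 − 5027.56)/(9486 − 6381) = 2359.8/3105 = 0.76
a = 5027.56 − 0.76(6381) = 178
Equilibrium: Y = 178 + 0.76Y + 1133.12
0.24Y = 1311.12, so Y = 1311.12/0.24 = 5463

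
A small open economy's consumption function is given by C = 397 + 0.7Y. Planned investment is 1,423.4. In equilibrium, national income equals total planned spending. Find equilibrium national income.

Y = C + I = 397 + 0.7Y + 1423.4
Y − 0.7Y = 1820.4
0.3Y = 1820.4, so Y = 1820.4/0.3 = 6068

Y = 6068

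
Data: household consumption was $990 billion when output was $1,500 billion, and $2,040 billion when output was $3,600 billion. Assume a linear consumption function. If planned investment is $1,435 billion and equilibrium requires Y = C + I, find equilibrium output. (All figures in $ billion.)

Y = 3350

MPC = (2040 − 990)/(3600 − 1500) = 1050/2100 = 0.5
a = 990 − 0.5(1500) = 240
Equilibrium: Y = 240 + 0.5Y + 1435
0.5Y = 1675, so Y = 1675/0.5 = 3350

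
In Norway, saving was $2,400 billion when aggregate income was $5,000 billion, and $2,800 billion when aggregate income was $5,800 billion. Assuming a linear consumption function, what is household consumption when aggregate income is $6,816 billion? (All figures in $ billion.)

MPS = ΔS/ΔY = (2800 − 2400)/(5800 − 5000) = 400/800 = 0.5
MPC = 1 − MPS = 0.5
Autonomous saving = 2400 − 0.5(5000) = -100, so a = 100
C = 100 + 0.5(6816) = 100 + 3408 = 3508

C = 3508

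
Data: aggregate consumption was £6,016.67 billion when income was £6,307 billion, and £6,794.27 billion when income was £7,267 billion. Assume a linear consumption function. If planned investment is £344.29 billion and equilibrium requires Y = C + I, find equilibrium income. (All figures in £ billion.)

MPC = (6794.27 − 6016.67)/(7267 − 6307) = 777.6/960 = 0.81
a = 6016.67 − 0.81(6307) = 908
Equilibrium: Y = 908 + 0.81Y + 344.29
0.19Y = 1252.29, so Y = 1252.29/0.19 = 6591

Y = 6591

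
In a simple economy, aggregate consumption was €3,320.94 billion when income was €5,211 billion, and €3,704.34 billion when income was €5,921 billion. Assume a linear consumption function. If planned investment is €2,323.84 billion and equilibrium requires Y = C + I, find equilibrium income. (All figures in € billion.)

MPC = (3704.34 − 3320.94)/(5921 − 5211) = 383.4/710 = 0.54
a = 3320.94 − 0.54(5211) = 507
Equilibrium: Y = 507 + 0.54Y + 2323.84
0.46Y = 2830.84, so Y = 2830.84/0.46 = 6154

Y = 6154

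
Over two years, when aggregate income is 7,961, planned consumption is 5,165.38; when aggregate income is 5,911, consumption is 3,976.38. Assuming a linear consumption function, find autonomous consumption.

MPC = ΔC/ΔY = (5165.38 − 3976.38)/(7961 − 5911) = 1189/2050 = 0.58
a = C − MPC·Y = 3976.38 − 0.58(5911) = 3976.38 − 3428.38 = 548

a = 548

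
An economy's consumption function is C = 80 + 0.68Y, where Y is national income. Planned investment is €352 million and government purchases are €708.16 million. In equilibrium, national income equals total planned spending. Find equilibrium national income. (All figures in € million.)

Y = 3563

Y = C + I + G = 80 + 0.68Y + 352 + 708.16
Y − 0.68Y = 1140.16
0.32Y = 1140.16, so Y = 1140.16/0.32 = 3563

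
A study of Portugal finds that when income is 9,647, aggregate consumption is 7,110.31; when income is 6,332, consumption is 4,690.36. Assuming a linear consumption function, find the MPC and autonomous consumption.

MPC = ΔC/ΔY = (7110.31 − 4690.36)/(9647 − 6332) = 2419.95/3315 = 0.73
a = C − MPC·Y = 4690.36 − 0.73(6332) = 4690.36 − 4622.36 = 68

MPC = 0.73; a = 68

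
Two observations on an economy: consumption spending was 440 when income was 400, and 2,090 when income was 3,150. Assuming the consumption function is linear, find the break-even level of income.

MPC = (2090 − 440)/(3150 − 400) = 1650/2750 = 0.6
a = 440 − 0.6(400) = 440 − 240 = 200
Break-even: Y = a/(1−MPC) = 200/0.4 = 500

Y = 500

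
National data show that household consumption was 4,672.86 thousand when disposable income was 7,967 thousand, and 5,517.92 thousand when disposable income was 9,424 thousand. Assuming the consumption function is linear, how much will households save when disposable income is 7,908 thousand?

S = 3269.36

MPC = (5517.92 − 4672.86)/(9424 − 7967) = 845.06/1457 = 0.58
a = 4672.86 − 0.58(7967) = 4672.86 − 4620.86 = 52
C = 52 + 0.58(7908) = 4638.64
S = 7908 − 4638.64 = 3269.36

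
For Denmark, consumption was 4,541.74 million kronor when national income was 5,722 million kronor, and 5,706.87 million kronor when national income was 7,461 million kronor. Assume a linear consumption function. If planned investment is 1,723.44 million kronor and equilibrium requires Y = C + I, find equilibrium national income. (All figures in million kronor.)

MPC = (5706.87 − 4541.74)/(7461 − 5722) = 1165.13/1739 = 0.67
a = 4541.74 − 0.67(5722) = 708
Equilibrium: Y = 708 + 0.67Y + 1723.44
0.33Y = 2431.44, so Y = 2431.44/0.33 = 7368

Y = 7368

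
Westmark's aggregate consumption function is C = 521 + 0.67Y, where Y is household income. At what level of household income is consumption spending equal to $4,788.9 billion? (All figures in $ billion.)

Y = 6370

521 + 0.67Y = 4788.9
0.67Y = 4267.9, so Y = 4267.9/0.67 = 6370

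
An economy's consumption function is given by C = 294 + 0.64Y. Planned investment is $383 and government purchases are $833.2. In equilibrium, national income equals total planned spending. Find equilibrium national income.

Y = C + I + G = 294 + 0.64Y + 383 + 833.2
Y − 0.64Y = 1510.2
0.36Y = 1510.2, so Y = 1510.2/0.36 = 4195

Y = 4195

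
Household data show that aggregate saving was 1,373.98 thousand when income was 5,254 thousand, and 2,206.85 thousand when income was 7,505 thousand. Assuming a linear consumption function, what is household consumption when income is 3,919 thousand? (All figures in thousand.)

C = 3038.97

MPS = ΔS/ΔY = (2206.85 − 1373.98)/(7505 − 5254) = 832.87/2251 = 0.37
MPC = 1 − MPS = 0.63
Autonomous saving = 1373.98 − 0.37(5254) = -570, so a = 570
C = 570 + 0.63(3919) = 570 + 2468.97 = 3038.97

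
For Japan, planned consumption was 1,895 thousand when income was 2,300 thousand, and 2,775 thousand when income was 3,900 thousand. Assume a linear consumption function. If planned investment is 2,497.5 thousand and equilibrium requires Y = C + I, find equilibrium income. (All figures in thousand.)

MPC = (2775 − 1895)/(3900 − 2300) = 880/1600 = 0.55
a = 1895 − 0.55(2300) = 630
Equilibrium: Y = 630 + 0.55Y + 2497.5
0.45Y = 3127.5, so Y = 3127.5/0.45 = 6950

Y = 6950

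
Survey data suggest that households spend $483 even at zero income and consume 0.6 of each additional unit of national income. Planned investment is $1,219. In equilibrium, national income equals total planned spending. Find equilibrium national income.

Y = C + I = 483 + 0.6Y + 1219
Y − 0.6Y = 1702
0.4Y = 1702, so Y = 1702/0.4 = 4255

Y = 4255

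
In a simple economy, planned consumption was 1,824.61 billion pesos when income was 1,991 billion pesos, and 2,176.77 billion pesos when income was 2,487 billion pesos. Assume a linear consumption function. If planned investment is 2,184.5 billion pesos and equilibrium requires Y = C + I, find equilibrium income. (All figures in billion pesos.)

MPC = (2176.77 − 1824.61)/(2487 − 1991) = 352.16/496 = 0.71
a = 1824.61 − 0.71(1991) = 411
Equilibrium: Y = 411 + 0.71Y + 2184.5
0.29Y = 2595.5, so Y = 2595.5/0.29 = 8950

Y = 8950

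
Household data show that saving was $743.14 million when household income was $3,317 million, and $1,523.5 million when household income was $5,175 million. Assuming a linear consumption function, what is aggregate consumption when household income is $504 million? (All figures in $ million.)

C = 942.32

MPS = ΔS/ΔY = (1523.5 − 743.14)/(5175 − 3317) = 780.36/1858 = 0.42
MPC = 1 − MPS = 0.58
Autonomous saving = 743.14 − 0.42(3317) = -650, so a = 650
C = 650 + 0.58(504) = 650 + 292.32 = 942.32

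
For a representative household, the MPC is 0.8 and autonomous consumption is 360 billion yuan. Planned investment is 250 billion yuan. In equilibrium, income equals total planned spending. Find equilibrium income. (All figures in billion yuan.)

Y = 3050

Y = C + I = 360 + 0.8Y + 250
Y − 0.8Y = 610
0.2Y = 610, so Y = 610/0.2 = 3050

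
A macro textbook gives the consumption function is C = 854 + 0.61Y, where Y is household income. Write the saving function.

S = Y − C = Y − (854 + 0.61Y) = -854 + (1 − 0.61)Y

S = -854 + 0.39Y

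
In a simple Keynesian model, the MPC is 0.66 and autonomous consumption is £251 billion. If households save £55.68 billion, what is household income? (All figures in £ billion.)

Y = 902

S = Y − C = -251 + 0.34Y
-251 + 0.34Y = 55.68, so 0.34Y = 306.68 and Y = 902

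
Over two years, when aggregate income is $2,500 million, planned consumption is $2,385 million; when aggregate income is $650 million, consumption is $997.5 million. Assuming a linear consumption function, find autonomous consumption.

MPC = ΔC/ΔY = (2385 − 997.5)/(2500 − 650) = 1387.5/1850 = 0.75
a = C − MPC·Y = 997.5 − 0.75(650) = 997.5 − 487.5 = 510

a = 510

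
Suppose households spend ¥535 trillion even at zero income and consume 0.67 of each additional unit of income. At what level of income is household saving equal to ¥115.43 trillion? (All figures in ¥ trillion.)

S = Y − C = -535 + 0.33Y
-535 + 0.33Y = 115.43, so 0.33Y = 650.43 and Y = 1971

Y = 1971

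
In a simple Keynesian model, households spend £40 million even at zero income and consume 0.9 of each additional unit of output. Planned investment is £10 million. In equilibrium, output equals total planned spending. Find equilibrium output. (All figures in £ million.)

Y = 500

Y = C + I = 40 + 0.9Y + 10
Y − 0.9Y = 50
0.1Y = 50, so Y = 50/0.1 = 500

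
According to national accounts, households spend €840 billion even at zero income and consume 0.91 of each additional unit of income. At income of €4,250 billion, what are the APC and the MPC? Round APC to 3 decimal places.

APC = 1.108; MPC = 0.91

MPC = 0.91 (the slope of the consumption function)
C = 840 + 0.91(4250) = 4707.5, so APC = 4707.5/4250 = 1.108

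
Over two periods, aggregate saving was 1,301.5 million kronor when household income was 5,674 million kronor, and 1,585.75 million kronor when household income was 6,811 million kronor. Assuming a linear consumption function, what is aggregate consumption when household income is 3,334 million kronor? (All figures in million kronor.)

C = 2617.5

MPS = ΔS/ΔY = (1585.75 − 1301.5)/(6811 − 5674) = 284.25/1137 = 0.25
MPC = 1 − MPS = 0.75
Autonomous saving = 1301.5 − 0.25(5674) = -117, so a = 117
C = 117 + 0.75(3334) = 117 + 2500.5 = 2617.5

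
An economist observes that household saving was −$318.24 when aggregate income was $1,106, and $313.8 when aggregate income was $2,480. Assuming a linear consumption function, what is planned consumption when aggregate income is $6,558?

C = 4368.32

MPS = ΔS/ΔY = (313.8 − (-318.24))/(2480 − 1106) = 632.04/1374 = 0.46
MPC = 1 − MPS = 0.54
Autonomous saving = -318.24 − 0.46(1106) = -827, so a = 827
C = 827 + 0.54(6558) = 827 + 3541.32 = 4368.32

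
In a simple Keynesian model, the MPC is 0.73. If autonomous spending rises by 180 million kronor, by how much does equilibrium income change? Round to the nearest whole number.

ΔY ≈ 667

The multiplier is 1/(1 − MPC) = 1/0.27.
ΔY = 180/0.27 = 666.67 ≈ 667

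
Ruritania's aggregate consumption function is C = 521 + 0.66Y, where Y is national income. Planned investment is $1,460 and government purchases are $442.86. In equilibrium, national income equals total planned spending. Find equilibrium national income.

Y = 7129

Y = C + I + G = 521 + 0.66Y + 1460 + 442.86
Y − 0.66Y = 2423.86
0.34Y = 2423.86, so Y = 2423.86/0.34 = 7129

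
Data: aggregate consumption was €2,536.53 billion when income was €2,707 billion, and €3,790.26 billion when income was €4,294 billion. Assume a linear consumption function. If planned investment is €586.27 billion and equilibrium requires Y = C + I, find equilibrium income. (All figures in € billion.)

Y = 4687

MPC = (3790.26 − 2536.53)/(4294 − 2707) = 1253.73/1587 = 0.79
a = 2536.53 − 0.79(2707) = 398
Equilibrium: Y = 398 + 0.79Y + 586.27
0.21Y = 984.27, so Y = 984.27/0.21 = 4687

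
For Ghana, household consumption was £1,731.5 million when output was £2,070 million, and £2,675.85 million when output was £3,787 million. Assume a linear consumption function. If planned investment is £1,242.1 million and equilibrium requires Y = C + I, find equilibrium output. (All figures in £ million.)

MPC = (2675.85 − 1731.5)/(3787 − 2070) = 944.35/1717 = 0.55
a = 1731.5 − 0.55(2070) = 593
Equilibrium: Y = 593 + 0.55Y + 1242.1
0.45Y = 1835.1, so Y = 1835.1/0.45 = 4078

Y = 4078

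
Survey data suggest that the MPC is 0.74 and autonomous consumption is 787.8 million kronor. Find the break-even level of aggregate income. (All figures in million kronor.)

At break-even, C = Y: 787.8 + 0.74Y = Y
0.26Y = 787.8, so Y = 787.8/0.26 = 3030

Y = 3030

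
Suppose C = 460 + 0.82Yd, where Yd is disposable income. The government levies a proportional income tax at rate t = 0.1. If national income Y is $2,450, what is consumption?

Yd = (1 − 0.1)(2450) = 0.9(2450) = 2205
C = 460 + 0.82(2205) = 460 + 1808.1 = 2268.1

C = 2268.1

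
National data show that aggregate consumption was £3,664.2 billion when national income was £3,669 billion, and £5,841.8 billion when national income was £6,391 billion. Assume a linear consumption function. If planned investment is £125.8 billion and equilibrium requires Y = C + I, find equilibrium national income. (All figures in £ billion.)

MPC = (5841.8 − 3664.2)/(6391 − 3669) = 2177.6/2722 = 0.8
a = 3664.2 − 0.8(3669) = 729
Equilibrium: Y = 729 + 0.8Y + 125.8
0.2Y = 854.8, so Y = 854.8/0.2 = 4274

Y = 4274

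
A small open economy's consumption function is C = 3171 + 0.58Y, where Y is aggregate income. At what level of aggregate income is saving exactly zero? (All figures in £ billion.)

Y = 7550

At break-even, C = Y: 3171 + 0.58Y = Y
0.42Y = 3171, so Y = 3171/0.42 = 7550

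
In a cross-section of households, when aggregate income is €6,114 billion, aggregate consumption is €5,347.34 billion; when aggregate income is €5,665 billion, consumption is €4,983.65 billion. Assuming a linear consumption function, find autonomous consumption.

a = 395

MPC = ΔC/ΔY = (5347.34 − 4983.65)/(6114 − 5665) = 363.69/449 = 0.81
a = C − MPC·Y = 4983.65 − 0.81(5665) = 4983.65 − 4588.65 = 395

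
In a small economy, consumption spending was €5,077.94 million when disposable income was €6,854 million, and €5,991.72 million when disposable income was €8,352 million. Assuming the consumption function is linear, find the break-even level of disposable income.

Y = 2300

MPC = (5991.72 − 5077.94)/(8352 − 6854) = 913.78/1498 = 0.61
a = 5077.94 − 0.61(6854) = 5077.94 − 4180.94 = 897
Break-even: Y = a/(1−MPC) = 897/0.39 = 2300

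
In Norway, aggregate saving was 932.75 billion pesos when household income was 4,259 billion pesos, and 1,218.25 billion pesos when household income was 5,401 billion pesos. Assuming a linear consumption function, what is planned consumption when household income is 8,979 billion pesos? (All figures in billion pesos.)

MPS = ΔS/ΔY = (1218.25 − 932.75)/(5401 − 4259) = 285.5/1142 = 0.25
MPC = 1 − MPS = 0.75
Autonomous saving = 932.75 − 0.25(4259) = -132, so a = 132
C = 132 + 0.75(8979) = 132 + 6734.25 = 6866.25

C = 6866.25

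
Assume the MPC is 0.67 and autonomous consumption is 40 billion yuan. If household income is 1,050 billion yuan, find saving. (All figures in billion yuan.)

C = 40 + 0.67(1050) = 40 + 703.5 = 743.5
S = Y − C = 1050 − 743.5 = 306.5

S = 306.5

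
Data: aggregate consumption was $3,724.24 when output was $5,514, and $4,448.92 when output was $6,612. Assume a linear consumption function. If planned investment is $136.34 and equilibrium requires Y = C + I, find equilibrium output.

Y = 651

MPC = (4448.92 − 3724.24)/(6612 − 5514) = 724.68/1098 = 0.66
a = 3724.24 − 0.66(5514) = 85
Equilibrium: Y = 85 + 0.66Y + 136.34
0.34Y = 221.34, so Y = 221.34/0.34 = 651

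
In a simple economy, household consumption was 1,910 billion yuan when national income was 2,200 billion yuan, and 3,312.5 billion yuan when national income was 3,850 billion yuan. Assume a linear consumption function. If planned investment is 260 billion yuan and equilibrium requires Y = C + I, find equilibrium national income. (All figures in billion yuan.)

MPC = (3312.5 − 1910)/(3850 − 2200) = 1402.5/1650 = 0.85
a = 1910 − 0.85(2200) = 40
Equilibrium: Y = 40 + 0.85Y + 260
0.15Y = 300, so Y = 300/0.15 = 2000

Y = 2000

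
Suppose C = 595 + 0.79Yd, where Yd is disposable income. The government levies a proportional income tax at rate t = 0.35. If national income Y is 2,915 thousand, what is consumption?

Yd = (1 − 0.35)(2915) = 0.65(2915) = 1894.75
C = 595 + 0.79(1894.75) = 595 + 1496.8525 = 2091.8525

C = 2091.8525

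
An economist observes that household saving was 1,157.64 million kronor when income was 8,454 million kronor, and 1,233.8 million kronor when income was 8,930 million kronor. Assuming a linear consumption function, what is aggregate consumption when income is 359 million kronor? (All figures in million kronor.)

MPS = ΔS/ΔY = (1233.8 − 1157.64)/(8930 − 8454) = 76.16/476 = 0.16
MPC = 1 − MPS = 0.84
Autonomous saving = 1157.64 − 0.16(8454) = -195, so a = 195
C = 195 + 0.84(359) = 195 + 301.56 = 496.56

C = 496.56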